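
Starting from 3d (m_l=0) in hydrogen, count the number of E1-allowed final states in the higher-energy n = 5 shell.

E1 requires Δl = ±1, so l_f ∈ {1, 3}; with 0 ≤ l_f ≤ n_f−1 = 4, the allowed l_f values are {1, 3}.
For l_f = 1: m_f ∈ {m_i−1, m_i, m_i+1} ∩ [−1, 1] = {-1, 0, 1} → 3 states.
For l_f = 3: m_f ∈ {m_i−1, m_i, m_i+1} ∩ [−3, 3] = {-1, 0, 1} → 3 states.
Total: 6.

6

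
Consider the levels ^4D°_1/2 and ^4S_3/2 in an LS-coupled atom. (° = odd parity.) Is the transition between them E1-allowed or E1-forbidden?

Initial level: S=3/2, L=2, J=1/2, parity odd. Final level: S=3/2, L=0, J=3/2, parity even.
Parity must change: odd → even — passes.
ΔS = 0: S: 3/2 → 3/2 — passes.
ΔL = 0, ±1 (not L=0↔0): L: 2 → 0, ΔL = -2 — fails.
ΔJ = 0, ±1 (not J=0↔0): J: 1/2 → 3/2, ΔJ = +1 — passes.
Rule(s) violated: ΔL.

forbidden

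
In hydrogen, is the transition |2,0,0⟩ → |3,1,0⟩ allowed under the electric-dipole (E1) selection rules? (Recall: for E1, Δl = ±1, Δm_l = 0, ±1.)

allowed

Δl = 1 − 0 = +1; the E1 rule Δl = ±1 is ok.
Δm_l = 0 − (0) = +0. E1 requires Δm_l = 0, ±1: ok.
All E1 selection rules are satisfied.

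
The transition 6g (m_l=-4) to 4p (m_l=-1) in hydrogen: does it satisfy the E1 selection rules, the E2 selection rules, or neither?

neither

Δl = 1 − 4 = -3; l_i + l_f = 5.
Δm_l = +3.
E1 (Δl = ±1, |Δm_l| ≤ 1): not satisfied.
E2 (Δl = 0,±2, l_i+l_f ≥ 2, |Δm_l| ≤ 2): not satisfied.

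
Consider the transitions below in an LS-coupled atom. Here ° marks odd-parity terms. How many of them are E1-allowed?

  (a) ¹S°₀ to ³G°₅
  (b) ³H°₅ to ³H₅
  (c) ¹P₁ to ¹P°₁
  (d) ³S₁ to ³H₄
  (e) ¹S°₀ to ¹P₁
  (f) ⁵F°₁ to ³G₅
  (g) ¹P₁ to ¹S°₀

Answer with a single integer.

(a) forbidden (parity, ΔS, ΔL, ΔJ fail)
(b) allowed
(c) allowed
(d) forbidden (parity, ΔL, ΔJ fail)
(e) allowed
(f) forbidden (ΔS, ΔJ fail)
(g) allowed
Total allowed: 4 of 7.

4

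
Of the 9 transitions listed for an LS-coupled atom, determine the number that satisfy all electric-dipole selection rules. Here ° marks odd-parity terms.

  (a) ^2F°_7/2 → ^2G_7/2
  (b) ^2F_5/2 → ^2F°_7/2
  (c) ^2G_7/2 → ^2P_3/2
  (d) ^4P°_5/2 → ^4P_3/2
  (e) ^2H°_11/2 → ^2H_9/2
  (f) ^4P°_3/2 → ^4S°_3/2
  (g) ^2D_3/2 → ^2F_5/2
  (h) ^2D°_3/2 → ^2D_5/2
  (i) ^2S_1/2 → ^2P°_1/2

(a) allowed
(b) allowed
(c) forbidden (parity, ΔL, ΔJ fail)
(d) allowed
(e) allowed
(f) forbidden (parity fails)
(g) forbidden (parity fails)
(h) allowed
(i) allowed
Total allowed: 6 of 9.

6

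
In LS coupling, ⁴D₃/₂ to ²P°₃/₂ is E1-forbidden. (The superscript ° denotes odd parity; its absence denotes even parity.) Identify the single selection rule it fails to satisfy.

the ΔS = 0 rule

Reading off the term symbols: S 3/2→1/2, L 2→1, J 3/2→3/2, parity even→odd.
Parity must change: even → odd — ok.
ΔS = 0: S: 3/2 → 1/2 — fails.
ΔL = 0, ±1 (not L=0↔0): L: 2 → 1, ΔL = -1 — ok.
ΔJ = 0, ±1 (not J=0↔0): J: 3/2 → 3/2, ΔJ = +0 — ok.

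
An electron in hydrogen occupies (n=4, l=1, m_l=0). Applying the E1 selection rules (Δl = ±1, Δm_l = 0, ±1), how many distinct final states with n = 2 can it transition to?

1

E1 requires Δl = ±1, so l_f ∈ {0, 2}; with 0 ≤ l_f ≤ n_f−1 = 1, the allowed l_f values are {0}.
For l_f = 0: m_f ∈ {m_i−1, m_i, m_i+1} ∩ [−0, 0] = {0} → 1 state.
Total: 1.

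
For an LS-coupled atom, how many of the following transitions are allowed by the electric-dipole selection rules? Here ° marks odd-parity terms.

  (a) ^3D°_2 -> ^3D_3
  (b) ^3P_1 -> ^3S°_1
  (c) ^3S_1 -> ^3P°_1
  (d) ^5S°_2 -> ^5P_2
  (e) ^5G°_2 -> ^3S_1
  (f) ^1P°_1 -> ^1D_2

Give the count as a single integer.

(a) allowed
(b) allowed
(c) allowed
(d) allowed
(e) forbidden (ΔS, ΔL fail)
(f) allowed
Total allowed: 5 of 6.

5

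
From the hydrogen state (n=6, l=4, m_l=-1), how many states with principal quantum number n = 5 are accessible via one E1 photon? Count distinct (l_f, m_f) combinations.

E1 requires Δl = ±1, so l_f ∈ {3, 5}; with 0 ≤ l_f ≤ n_f−1 = 4, the allowed l_f values are {3}.
For l_f = 3: m_f ∈ {m_i−1, m_i, m_i+1} ∩ [−3, 3] = {-2, -1, 0} → 3 states.
Total: 3.

3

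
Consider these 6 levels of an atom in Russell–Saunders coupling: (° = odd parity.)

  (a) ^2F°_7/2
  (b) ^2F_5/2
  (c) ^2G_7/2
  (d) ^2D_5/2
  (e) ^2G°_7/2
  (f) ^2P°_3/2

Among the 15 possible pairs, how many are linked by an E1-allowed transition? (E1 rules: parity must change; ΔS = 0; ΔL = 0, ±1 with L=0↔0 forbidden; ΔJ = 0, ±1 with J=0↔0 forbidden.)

6

(a)–(b): allowed.
(a)–(c): allowed.
(a)–(d): allowed.
(a)–(e): forbidden (parity).
(a)–(f): forbidden (parity, ΔL, ΔJ).
(b)–(c): forbidden (parity).
(b)–(d): forbidden (parity).
(b)–(e): allowed.
(b)–(f): forbidden (ΔL).
(c)–(d): forbidden (parity, ΔL).
(c)–(e): allowed.
(c)–(f): forbidden (ΔL, ΔJ).
(d)–(e): forbidden (ΔL).
(d)–(f): allowed.
(e)–(f): forbidden (parity, ΔL, ΔJ).
Allowed pairs: 6 of 15.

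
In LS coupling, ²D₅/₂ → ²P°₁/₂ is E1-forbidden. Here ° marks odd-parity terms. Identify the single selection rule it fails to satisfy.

ΔL = 0, ±1 (not L=0↔0): L: 2 → 1, ΔL = -1 — ✓.
ΔJ = 0, ±1 (not J=0↔0): J: 5/2 → 1/2, ΔJ = -2 — ✗.
ΔS = 0: S: 1/2 → 1/2 — ✓.
Parity must change: even → odd — ✓.

the ΔJ = 0, ±1 rule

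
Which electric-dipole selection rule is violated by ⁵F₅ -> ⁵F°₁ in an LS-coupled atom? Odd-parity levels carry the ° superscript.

the ΔJ = 0, ±1 rule

ΔL = 0, ±1 (not L=0↔0): L: 3 → 3, ΔL = +0 — passes.
Parity must change: even → odd — passes.
ΔS = 0: S: 2 → 2 — passes.
ΔJ = 0, ±1 (not J=0↔0): J: 5 → 1, ΔJ = -4 — fails.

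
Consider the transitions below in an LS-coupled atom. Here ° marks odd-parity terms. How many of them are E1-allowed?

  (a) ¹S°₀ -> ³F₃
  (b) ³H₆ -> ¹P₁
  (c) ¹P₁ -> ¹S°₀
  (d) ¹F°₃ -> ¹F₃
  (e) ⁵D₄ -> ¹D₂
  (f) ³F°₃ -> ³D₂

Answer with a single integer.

3

(a) forbidden (ΔS, ΔL, ΔJ fail)
(b) forbidden (parity, ΔS, ΔL, ΔJ fail)
(c) allowed
(d) allowed
(e) forbidden (parity, ΔS, ΔJ fail)
(f) allowed
Total allowed: 3 of 6.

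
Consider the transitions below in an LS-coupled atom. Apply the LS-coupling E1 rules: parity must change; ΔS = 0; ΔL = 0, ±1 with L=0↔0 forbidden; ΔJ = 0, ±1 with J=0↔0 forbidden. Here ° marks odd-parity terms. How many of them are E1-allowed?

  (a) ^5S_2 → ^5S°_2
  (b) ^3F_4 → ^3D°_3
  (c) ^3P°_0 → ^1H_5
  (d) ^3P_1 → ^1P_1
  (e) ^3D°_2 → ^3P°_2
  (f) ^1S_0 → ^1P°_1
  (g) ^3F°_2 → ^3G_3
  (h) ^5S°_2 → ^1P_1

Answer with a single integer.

(a) forbidden (ΔL fails)
(b) allowed
(c) forbidden (ΔS, ΔL, ΔJ fail)
(d) forbidden (parity, ΔS fail)
(e) forbidden (parity fails)
(f) allowed
(g) allowed
(h) forbidden (ΔS fails)
Total allowed: 3 of 8.

3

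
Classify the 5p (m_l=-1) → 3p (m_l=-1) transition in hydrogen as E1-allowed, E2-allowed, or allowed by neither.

E2

Δl = 1 − 1 = +0; l_i + l_f = 2.
Δm_l = +0.
E1 (Δl = ±1, |Δm_l| ≤ 1): not satisfied.
E2 (Δl = 0,±2, l_i+l_f ≥ 2, |Δm_l| ≤ 2): satisfied.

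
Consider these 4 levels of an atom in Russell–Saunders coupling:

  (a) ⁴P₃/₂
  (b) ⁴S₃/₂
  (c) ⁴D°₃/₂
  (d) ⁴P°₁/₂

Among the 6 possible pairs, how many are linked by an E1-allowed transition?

(a)–(b): forbidden (parity).
(a)–(c): allowed.
(a)–(d): allowed.
(b)–(c): forbidden (ΔL).
(b)–(d): allowed.
(c)–(d): forbidden (parity).
Allowed pairs: 3 of 6.

3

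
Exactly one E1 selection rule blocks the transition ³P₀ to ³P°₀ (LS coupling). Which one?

the J=0 ↔ J=0 exclusion

Reading off the term symbols: S 1→1, L 1→1, J 0→0, parity even→odd.
ΔL = 0, ±1 (not L=0↔0): L: 1 → 1, ΔL = +0 — ✓.
ΔJ = 0, ±1 (not J=0↔0): J: 0 → 0, ΔJ = +0 — ✗.
ΔS = 0: S: 1 → 1 — ✓.
Parity must change: even → odd — ✓.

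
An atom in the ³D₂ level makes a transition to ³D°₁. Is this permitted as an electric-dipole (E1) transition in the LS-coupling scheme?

Reading off the term symbols: S 1→1, L 2→2, J 2→1, parity even→odd.
Parity must change: even → odd — satisfied.
ΔS = 0: S: 1 → 1 — satisfied.
ΔL = 0, ±1 (not L=0↔0): L: 2 → 2, ΔL = +0 — satisfied.
ΔJ = 0, ±1 (not J=0↔0): J: 2 → 1, ΔJ = -1 — satisfied.
All four E1 rules are satisfied.

allowed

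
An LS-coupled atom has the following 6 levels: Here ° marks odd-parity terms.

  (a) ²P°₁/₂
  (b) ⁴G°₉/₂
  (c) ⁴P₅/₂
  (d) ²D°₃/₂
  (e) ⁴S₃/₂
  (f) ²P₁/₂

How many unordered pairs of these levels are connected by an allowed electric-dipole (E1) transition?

2

(a)–(b): forbidden (parity, ΔS, ΔL, ΔJ).
(a)–(c): forbidden (ΔS, ΔJ).
(a)–(d): forbidden (parity).
(a)–(e): forbidden (ΔS).
(a)–(f): allowed.
(b)–(c): forbidden (ΔL, ΔJ).
(b)–(d): forbidden (parity, ΔS, ΔL, ΔJ).
(b)–(e): forbidden (ΔL, ΔJ).
(b)–(f): forbidden (ΔS, ΔL, ΔJ).
(c)–(d): forbidden (ΔS).
(c)–(e): forbidden (parity).
(c)–(f): forbidden (parity, ΔS, ΔJ).
(d)–(e): forbidden (ΔS, ΔL).
(d)–(f): allowed.
(e)–(f): forbidden (parity, ΔS).
Allowed pairs: 2 of 15.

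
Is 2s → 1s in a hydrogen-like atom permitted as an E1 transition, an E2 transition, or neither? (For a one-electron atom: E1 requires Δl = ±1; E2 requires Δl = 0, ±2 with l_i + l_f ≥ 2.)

neither

Δl = 0 − 0 = +0; l_i + l_f = 0.
E1 (Δl = ±1): not satisfied.
E2 (Δl = 0,±2, l_i+l_f ≥ 2): not satisfied.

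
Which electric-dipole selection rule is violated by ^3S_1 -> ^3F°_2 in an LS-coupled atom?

the ΔL = 0, ±1 rule

Initial level: S=1, L=0, J=1, parity even. Final level: S=1, L=3, J=2, parity odd.
Parity must change: even → odd — passes.
ΔS = 0: S: 1 → 1 — passes.
ΔL = 0, ±1 (not L=0↔0): L: 0 → 3, ΔL = +3 — fails.
ΔJ = 0, ±1 (not J=0↔0): J: 1 → 2, ΔJ = +1 — passes.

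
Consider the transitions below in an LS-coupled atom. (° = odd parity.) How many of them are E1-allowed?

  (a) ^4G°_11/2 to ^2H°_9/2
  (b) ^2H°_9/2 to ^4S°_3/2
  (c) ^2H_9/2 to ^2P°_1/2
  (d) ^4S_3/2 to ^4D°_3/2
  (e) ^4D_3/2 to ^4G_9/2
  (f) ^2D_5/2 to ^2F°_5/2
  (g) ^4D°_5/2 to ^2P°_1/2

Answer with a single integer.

1

(a) forbidden (parity, ΔS fail)
(b) forbidden (parity, ΔS, ΔL, ΔJ fail)
(c) forbidden (ΔL, ΔJ fail)
(d) forbidden (ΔL fails)
(e) forbidden (parity, ΔL, ΔJ fail)
(f) allowed
(g) forbidden (parity, ΔS, ΔJ fail)
Total allowed: 1 of 7.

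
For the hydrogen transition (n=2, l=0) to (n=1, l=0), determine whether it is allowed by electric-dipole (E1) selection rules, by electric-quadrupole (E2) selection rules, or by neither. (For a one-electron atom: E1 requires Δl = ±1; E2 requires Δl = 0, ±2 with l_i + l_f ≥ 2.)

Δl = 0 − 0 = +0; l_i + l_f = 0.
E1 (Δl = ±1): not satisfied.
E2 (Δl = 0,±2, l_i+l_f ≥ 2): not satisfied.

neither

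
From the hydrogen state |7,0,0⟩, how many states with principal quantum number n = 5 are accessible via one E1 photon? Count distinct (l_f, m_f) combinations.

3

E1 requires Δl = ±1, so l_f ∈ {-1, 1}; with 0 ≤ l_f ≤ n_f−1 = 4, the allowed l_f values are {1}.
For l_f = 1: m_f ∈ {m_i−1, m_i, m_i+1} ∩ [−1, 1] = {-1, 0, 1} → 3 states.
Total: 3.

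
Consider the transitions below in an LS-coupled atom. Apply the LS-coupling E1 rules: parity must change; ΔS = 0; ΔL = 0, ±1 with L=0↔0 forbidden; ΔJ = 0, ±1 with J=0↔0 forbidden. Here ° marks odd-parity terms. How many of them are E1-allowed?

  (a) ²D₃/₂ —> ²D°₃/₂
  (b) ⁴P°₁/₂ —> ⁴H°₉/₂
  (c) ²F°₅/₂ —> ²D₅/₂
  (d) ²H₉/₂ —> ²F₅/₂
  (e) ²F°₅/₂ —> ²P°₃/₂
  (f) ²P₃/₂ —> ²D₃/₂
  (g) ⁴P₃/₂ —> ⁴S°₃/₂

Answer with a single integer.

(a) allowed
(b) forbidden (parity, ΔL, ΔJ fail)
(c) allowed
(d) forbidden (parity, ΔL, ΔJ fail)
(e) forbidden (parity, ΔL fail)
(f) forbidden (parity fails)
(g) allowed
Total allowed: 3 of 7.

3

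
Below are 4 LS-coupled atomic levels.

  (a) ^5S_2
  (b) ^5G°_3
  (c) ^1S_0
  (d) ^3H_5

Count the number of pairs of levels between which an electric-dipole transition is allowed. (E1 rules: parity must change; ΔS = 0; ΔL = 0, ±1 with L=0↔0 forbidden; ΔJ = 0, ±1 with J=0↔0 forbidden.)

0

(a)–(b): forbidden (ΔL).
(a)–(c): forbidden (parity, ΔS, ΔL, ΔJ).
(a)–(d): forbidden (parity, ΔS, ΔL, ΔJ).
(b)–(c): forbidden (ΔS, ΔL, ΔJ).
(b)–(d): forbidden (ΔS, ΔJ).
(c)–(d): forbidden (parity, ΔS, ΔL, ΔJ).
Allowed pairs: 0 of 6.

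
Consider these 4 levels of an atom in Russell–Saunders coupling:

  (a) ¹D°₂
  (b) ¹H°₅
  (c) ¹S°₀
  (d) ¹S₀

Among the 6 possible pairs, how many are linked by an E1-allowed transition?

0

(a)–(b): forbidden (parity, ΔL, ΔJ).
(a)–(c): forbidden (parity, ΔL, ΔJ).
(a)–(d): forbidden (ΔL, ΔJ).
(b)–(c): forbidden (parity, ΔL, ΔJ).
(b)–(d): forbidden (ΔL, ΔJ).
(c)–(d): forbidden (ΔL, ΔJ).
Allowed pairs: 0 of 6.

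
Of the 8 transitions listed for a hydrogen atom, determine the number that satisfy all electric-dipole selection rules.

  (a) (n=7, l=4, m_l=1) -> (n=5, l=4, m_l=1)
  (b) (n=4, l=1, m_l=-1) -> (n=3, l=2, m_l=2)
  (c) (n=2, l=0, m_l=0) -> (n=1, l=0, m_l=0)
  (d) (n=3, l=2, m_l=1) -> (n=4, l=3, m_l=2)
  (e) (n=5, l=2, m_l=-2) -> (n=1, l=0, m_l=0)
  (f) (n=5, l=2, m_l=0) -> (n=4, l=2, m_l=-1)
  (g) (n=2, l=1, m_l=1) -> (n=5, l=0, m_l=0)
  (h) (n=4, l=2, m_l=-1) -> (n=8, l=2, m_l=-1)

2

(a) forbidden — Δl = +0 (E1 requires Δl = ±1)
(b) forbidden — Δm_l = +3 (E1 requires Δm_l = 0, ±1)
(c) forbidden — Δl = +0 (E1 requires Δl = ±1)
(d) allowed
(e) forbidden — Δl = -2 (E1 requires Δl = ±1); Δm_l = +2 (E1 requires Δm_l = 0, ±1)
(f) forbidden — Δl = +0 (E1 requires Δl = ±1)
(g) allowed
(h) forbidden — Δl = +0 (E1 requires Δl = ±1)
Total allowed: 2 of 8.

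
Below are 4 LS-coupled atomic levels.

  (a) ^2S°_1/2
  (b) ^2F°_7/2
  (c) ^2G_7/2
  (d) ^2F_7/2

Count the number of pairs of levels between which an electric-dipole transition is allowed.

(a)–(b): forbidden (parity, ΔL, ΔJ).
(a)–(c): forbidden (ΔL, ΔJ).
(a)–(d): forbidden (ΔL, ΔJ).
(b)–(c): allowed.
(b)–(d): allowed.
(c)–(d): forbidden (parity).
Allowed pairs: 2 of 6.

2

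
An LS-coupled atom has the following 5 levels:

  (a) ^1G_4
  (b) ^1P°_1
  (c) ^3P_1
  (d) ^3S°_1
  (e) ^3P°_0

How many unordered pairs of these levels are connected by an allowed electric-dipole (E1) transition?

2

(a)–(b): forbidden (ΔL, ΔJ).
(a)–(c): forbidden (parity, ΔS, ΔL, ΔJ).
(a)–(d): forbidden (ΔS, ΔL, ΔJ).
(a)–(e): forbidden (ΔS, ΔL, ΔJ).
(b)–(c): forbidden (ΔS).
(b)–(d): forbidden (parity, ΔS).
(b)–(e): forbidden (parity, ΔS).
(c)–(d): allowed.
(c)–(e): allowed.
(d)–(e): forbidden (parity).
Allowed pairs: 2 of 10.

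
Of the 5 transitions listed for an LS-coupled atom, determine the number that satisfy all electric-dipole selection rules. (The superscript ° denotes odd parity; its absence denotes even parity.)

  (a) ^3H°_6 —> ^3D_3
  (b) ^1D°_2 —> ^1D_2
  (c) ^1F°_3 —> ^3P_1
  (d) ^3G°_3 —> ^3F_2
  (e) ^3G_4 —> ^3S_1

2

(a) forbidden (ΔL, ΔJ fail)
(b) allowed
(c) forbidden (ΔS, ΔL, ΔJ fail)
(d) allowed
(e) forbidden (parity, ΔL, ΔJ fail)
Total allowed: 2 of 5.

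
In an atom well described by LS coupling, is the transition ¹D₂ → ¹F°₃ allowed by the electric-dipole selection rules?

ΔL = 0, ±1 (not L=0↔0): L: 2 → 3, ΔL = +1 — ✓.
ΔJ = 0, ±1 (not J=0↔0): J: 2 → 3, ΔJ = +1 — ✓.
ΔS = 0: S: 0 → 0 — ✓.
Parity must change: even → odd — ✓.
All four E1 rules are satisfied.

allowed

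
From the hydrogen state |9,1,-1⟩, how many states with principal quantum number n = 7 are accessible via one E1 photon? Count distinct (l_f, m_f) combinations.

E1 requires Δl = ±1, so l_f ∈ {0, 2}; with 0 ≤ l_f ≤ n_f−1 = 6, the allowed l_f values are {0, 2}.
For l_f = 0: m_f ∈ {m_i−1, m_i, m_i+1} ∩ [−0, 0] = {0} → 1 state.
For l_f = 2: m_f ∈ {m_i−1, m_i, m_i+1} ∩ [−2, 2] = {-2, -1, 0} → 3 states.
Total: 4.

4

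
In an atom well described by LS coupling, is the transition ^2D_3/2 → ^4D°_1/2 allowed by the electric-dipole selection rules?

forbidden

Initial level: S=1/2, L=2, J=3/2, parity even. Final level: S=3/2, L=2, J=1/2, parity odd.
Parity must change: even → odd — passes.
ΔS = 0: S: 1/2 → 3/2 — fails.
ΔL = 0, ±1 (not L=0↔0): L: 2 → 2, ΔL = +0 — passes.
ΔJ = 0, ±1 (not J=0↔0): J: 3/2 → 1/2, ΔJ = -1 — passes.
Rule(s) violated: ΔS.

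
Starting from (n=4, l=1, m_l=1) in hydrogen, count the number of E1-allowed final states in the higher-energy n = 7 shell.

4

E1 requires Δl = ±1, so l_f ∈ {0, 2}; with 0 ≤ l_f ≤ n_f−1 = 6, the allowed l_f values are {0, 2}.
For l_f = 0: m_f ∈ {m_i−1, m_i, m_i+1} ∩ [−0, 0] = {0} → 1 state.
For l_f = 2: m_f ∈ {m_i−1, m_i, m_i+1} ∩ [−2, 2] = {0, 1, 2} → 3 states.
Total: 4.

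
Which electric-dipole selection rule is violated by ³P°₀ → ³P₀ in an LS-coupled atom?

Parity must change: odd → even — passes.
ΔS = 0: S: 1 → 1 — passes.
ΔL = 0, ±1 (not L=0↔0): L: 1 → 1, ΔL = +0 — passes.
ΔJ = 0, ±1 (not J=0↔0): J: 0 → 0, ΔJ = +0 — fails.

the J=0 ↔ J=0 exclusion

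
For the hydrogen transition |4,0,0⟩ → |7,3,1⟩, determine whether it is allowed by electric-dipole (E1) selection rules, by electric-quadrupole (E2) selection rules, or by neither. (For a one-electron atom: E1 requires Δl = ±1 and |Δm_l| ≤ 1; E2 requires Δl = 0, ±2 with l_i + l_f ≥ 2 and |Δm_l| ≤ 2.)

Δl = 3 − 0 = +3; l_i + l_f = 3.
Δm_l = +1.
E1 (Δl = ±1, |Δm_l| ≤ 1): not satisfied.
E2 (Δl = 0,±2, l_i+l_f ≥ 2, |Δm_l| ≤ 2): not satisfied.

neither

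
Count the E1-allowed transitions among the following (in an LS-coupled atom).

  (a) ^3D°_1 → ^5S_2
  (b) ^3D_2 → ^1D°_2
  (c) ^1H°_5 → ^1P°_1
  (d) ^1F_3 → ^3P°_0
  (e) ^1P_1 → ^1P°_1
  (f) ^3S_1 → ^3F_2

1

(a) forbidden (ΔS, ΔL fail)
(b) forbidden (ΔS fails)
(c) forbidden (parity, ΔL, ΔJ fail)
(d) forbidden (ΔS, ΔL, ΔJ fail)
(e) allowed
(f) forbidden (parity, ΔL fail)
Total allowed: 1 of 6.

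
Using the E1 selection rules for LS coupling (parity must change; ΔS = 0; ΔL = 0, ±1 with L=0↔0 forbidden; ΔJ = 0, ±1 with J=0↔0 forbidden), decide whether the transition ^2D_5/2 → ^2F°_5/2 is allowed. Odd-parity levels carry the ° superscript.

allowed

Parity must change: even → odd — satisfied.
ΔJ = 0, ±1 (not J=0↔0): J: 5/2 → 5/2, ΔJ = +0 — satisfied.
ΔL = 0, ±1 (not L=0↔0): L: 2 → 3, ΔL = +1 — satisfied.
ΔS = 0: S: 1/2 → 1/2 — satisfied.
All four E1 rules are satisfied.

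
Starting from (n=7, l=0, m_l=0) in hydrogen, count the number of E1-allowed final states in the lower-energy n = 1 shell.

0

E1 requires l_f ∈ {-1, 1}, but neither lies in [0, 0], so no final state is reachable.
Total: 0.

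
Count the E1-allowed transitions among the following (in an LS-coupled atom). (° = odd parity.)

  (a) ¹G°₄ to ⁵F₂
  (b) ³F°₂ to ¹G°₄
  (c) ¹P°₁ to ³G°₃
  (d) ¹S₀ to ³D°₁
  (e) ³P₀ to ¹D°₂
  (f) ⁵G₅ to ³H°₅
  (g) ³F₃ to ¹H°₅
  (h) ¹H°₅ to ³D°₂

0

(a) forbidden (ΔS, ΔJ fail)
(b) forbidden (parity, ΔS, ΔJ fail)
(c) forbidden (parity, ΔS, ΔL, ΔJ fail)
(d) forbidden (ΔS, ΔL fail)
(e) forbidden (ΔS, ΔJ fail)
(f) forbidden (ΔS fails)
(g) forbidden (ΔS, ΔL, ΔJ fail)
(h) forbidden (parity, ΔS, ΔL, ΔJ fail)
Total allowed: 0 of 8.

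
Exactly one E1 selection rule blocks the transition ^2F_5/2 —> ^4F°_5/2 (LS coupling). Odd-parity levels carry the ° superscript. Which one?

the ΔS = 0 rule

Reading off the term symbols: S 1/2→3/2, L 3→3, J 5/2→5/2, parity even→odd.
Parity must change: even → odd — ✓.
ΔS = 0: S: 1/2 → 3/2 — ✗.
ΔL = 0, ±1 (not L=0↔0): L: 3 → 3, ΔL = +0 — ✓.
ΔJ = 0, ±1 (not J=0↔0): J: 5/2 → 5/2, ΔJ = +0 — ✓.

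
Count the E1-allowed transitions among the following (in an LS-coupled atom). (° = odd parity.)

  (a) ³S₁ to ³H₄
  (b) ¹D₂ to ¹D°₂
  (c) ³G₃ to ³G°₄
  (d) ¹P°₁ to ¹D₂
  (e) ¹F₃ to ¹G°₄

(a) forbidden (parity, ΔL, ΔJ fail)
(b) allowed
(c) allowed
(d) allowed
(e) allowed
Total allowed: 4 of 5.

4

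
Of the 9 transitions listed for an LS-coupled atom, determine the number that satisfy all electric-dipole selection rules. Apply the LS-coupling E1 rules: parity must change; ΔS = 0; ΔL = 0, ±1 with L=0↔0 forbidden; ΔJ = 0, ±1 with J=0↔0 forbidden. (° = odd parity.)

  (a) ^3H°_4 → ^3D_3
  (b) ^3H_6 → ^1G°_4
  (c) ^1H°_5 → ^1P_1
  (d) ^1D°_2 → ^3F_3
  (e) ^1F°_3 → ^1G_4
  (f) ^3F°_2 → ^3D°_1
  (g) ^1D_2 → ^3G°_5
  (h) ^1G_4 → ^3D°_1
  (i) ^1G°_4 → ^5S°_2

(a) forbidden (ΔL fails)
(b) forbidden (ΔS, ΔJ fail)
(c) forbidden (ΔL, ΔJ fail)
(d) forbidden (ΔS fails)
(e) allowed
(f) forbidden (parity fails)
(g) forbidden (ΔS, ΔL, ΔJ fail)
(h) forbidden (ΔS, ΔL, ΔJ fail)
(i) forbidden (parity, ΔS, ΔL, ΔJ fail)
Total allowed: 1 of 9.

1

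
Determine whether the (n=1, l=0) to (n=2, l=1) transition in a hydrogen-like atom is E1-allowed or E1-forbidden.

Initial l = 0, final l = 1, so Δl = +1. E1 requires Δl = ±1: ok.
All E1 selection rules are satisfied.

allowed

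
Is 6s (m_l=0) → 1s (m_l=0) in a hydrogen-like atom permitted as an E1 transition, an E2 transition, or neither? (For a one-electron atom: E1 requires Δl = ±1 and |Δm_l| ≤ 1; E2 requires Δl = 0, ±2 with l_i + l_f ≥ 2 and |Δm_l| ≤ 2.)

neither

Δl = 0 − 0 = +0; l_i + l_f = 0.
Δm_l = +0.
E1 (Δl = ±1, |Δm_l| ≤ 1): not satisfied.
E2 (Δl = 0,±2, l_i+l_f ≥ 2, |Δm_l| ≤ 2): not satisfied.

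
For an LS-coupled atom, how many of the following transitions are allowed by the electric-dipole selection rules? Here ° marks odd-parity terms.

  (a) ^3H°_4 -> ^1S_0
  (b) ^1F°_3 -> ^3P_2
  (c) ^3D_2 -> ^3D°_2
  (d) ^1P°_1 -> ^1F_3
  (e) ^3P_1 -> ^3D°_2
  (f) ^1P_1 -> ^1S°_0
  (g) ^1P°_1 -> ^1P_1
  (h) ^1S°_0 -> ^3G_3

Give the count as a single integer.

(a) forbidden (ΔS, ΔL, ΔJ fail)
(b) forbidden (ΔS, ΔL fail)
(c) allowed
(d) forbidden (ΔL, ΔJ fail)
(e) allowed
(f) allowed
(g) allowed
(h) forbidden (ΔS, ΔL, ΔJ fail)
Total allowed: 4 of 8.

4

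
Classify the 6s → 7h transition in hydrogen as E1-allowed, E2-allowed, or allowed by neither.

neither

Δl = 5 − 0 = +5; l_i + l_f = 5.
E1 (Δl = ±1): not satisfied.
E2 (Δl = 0,±2, l_i+l_f ≥ 2): not satisfied.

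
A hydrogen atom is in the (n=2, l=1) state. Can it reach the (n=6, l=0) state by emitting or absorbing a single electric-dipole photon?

Initial l = 1, final l = 0, so Δl = -1. E1 requires Δl = ±1: satisfied.
All E1 selection rules are satisfied.

allowed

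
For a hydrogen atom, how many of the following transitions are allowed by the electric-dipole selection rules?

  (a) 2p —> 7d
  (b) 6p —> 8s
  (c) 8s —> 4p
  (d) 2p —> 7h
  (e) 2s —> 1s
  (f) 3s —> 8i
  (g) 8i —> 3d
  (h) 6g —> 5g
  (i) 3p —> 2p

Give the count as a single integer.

(a) allowed
(b) allowed
(c) allowed
(d) forbidden — Δl = +4 (E1 requires Δl = ±1)
(e) forbidden — Δl = +0 (E1 requires Δl = ±1)
(f) forbidden — Δl = +6 (E1 requires Δl = ±1)
(g) forbidden — Δl = -4 (E1 requires Δl = ±1)
(h) forbidden — Δl = +0 (E1 requires Δl = ±1)
(i) forbidden — Δl = +0 (E1 requires Δl = ±1)
Total allowed: 3 of 9.

3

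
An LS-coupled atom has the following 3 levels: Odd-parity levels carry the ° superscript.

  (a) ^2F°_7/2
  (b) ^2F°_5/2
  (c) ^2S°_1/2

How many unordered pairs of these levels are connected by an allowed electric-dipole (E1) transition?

(a)–(b): forbidden (parity).
(a)–(c): forbidden (parity, ΔL, ΔJ).
(b)–(c): forbidden (parity, ΔL, ΔJ).
Allowed pairs: 0 of 3.

0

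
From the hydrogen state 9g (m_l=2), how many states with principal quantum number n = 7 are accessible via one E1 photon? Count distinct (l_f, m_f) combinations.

E1 requires Δl = ±1, so l_f ∈ {3, 5}; with 0 ≤ l_f ≤ n_f−1 = 6, the allowed l_f values are {3, 5}.
For l_f = 3: m_f ∈ {m_i−1, m_i, m_i+1} ∩ [−3, 3] = {1, 2, 3} → 3 states.
For l_f = 5: m_f ∈ {m_i−1, m_i, m_i+1} ∩ [−5, 5] = {1, 2, 3} → 3 states.
Total: 6.

6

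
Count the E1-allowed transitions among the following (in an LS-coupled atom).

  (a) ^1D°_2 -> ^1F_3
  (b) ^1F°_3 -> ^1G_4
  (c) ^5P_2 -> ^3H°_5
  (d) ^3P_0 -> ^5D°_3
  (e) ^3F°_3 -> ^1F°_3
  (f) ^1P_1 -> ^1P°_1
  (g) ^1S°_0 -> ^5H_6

3

(a) allowed
(b) allowed
(c) forbidden (ΔS, ΔL, ΔJ fail)
(d) forbidden (ΔS, ΔJ fail)
(e) forbidden (parity, ΔS fail)
(f) allowed
(g) forbidden (ΔS, ΔL, ΔJ fail)
Total allowed: 3 of 7.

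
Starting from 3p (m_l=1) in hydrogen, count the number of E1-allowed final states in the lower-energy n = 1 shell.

E1 requires Δl = ±1, so l_f ∈ {0, 2}; with 0 ≤ l_f ≤ n_f−1 = 0, the allowed l_f values are {0}.
For l_f = 0: m_f ∈ {m_i−1, m_i, m_i+1} ∩ [−0, 0] = {0} → 1 state.
Total: 1.

1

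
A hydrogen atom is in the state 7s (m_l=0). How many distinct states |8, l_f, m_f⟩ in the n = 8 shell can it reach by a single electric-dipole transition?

3

E1 requires Δl = ±1, so l_f ∈ {-1, 1}; with 0 ≤ l_f ≤ n_f−1 = 7, the allowed l_f values are {1}.
For l_f = 1: m_f ∈ {m_i−1, m_i, m_i+1} ∩ [−1, 1] = {-1, 0, 1} → 3 states.
Total: 3.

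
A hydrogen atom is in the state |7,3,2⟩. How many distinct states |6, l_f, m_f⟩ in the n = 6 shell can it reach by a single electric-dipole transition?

E1 requires Δl = ±1, so l_f ∈ {2, 4}; with 0 ≤ l_f ≤ n_f−1 = 5, the allowed l_f values are {2, 4}.
For l_f = 2: m_f ∈ {m_i−1, m_i, m_i+1} ∩ [−2, 2] = {1, 2} → 2 states.
For l_f = 4: m_f ∈ {m_i−1, m_i, m_i+1} ∩ [−4, 4] = {1, 2, 3} → 3 states.
Total: 5.

5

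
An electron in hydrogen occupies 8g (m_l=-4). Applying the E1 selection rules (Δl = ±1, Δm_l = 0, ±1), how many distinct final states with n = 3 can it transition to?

0

E1 requires l_f ∈ {3, 5}, but neither lies in [0, 2], so no final state is reachable.
Total: 0.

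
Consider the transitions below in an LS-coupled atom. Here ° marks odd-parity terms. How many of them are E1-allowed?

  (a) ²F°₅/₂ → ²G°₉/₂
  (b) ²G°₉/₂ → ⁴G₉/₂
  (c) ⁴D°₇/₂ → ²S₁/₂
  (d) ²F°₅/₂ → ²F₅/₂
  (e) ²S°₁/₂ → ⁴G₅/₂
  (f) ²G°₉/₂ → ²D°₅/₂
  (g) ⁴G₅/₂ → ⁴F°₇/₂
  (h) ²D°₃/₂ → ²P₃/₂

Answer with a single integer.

3

(a) forbidden (parity, ΔJ fail)
(b) forbidden (ΔS fails)
(c) forbidden (ΔS, ΔL, ΔJ fail)
(d) allowed
(e) forbidden (ΔS, ΔL, ΔJ fail)
(f) forbidden (parity, ΔL, ΔJ fail)
(g) allowed
(h) allowed
Total allowed: 3 of 8.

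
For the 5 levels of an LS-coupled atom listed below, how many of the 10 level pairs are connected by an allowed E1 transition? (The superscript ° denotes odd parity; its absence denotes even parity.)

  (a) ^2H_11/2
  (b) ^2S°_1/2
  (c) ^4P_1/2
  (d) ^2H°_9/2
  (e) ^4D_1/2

(a)–(b): forbidden (ΔL, ΔJ).
(a)–(c): forbidden (parity, ΔS, ΔL, ΔJ).
(a)–(d): allowed.
(a)–(e): forbidden (parity, ΔS, ΔL, ΔJ).
(b)–(c): forbidden (ΔS).
(b)–(d): forbidden (parity, ΔL, ΔJ).
(b)–(e): forbidden (ΔS, ΔL).
(c)–(d): forbidden (ΔS, ΔL, ΔJ).
(c)–(e): forbidden (parity).
(d)–(e): forbidden (ΔS, ΔL, ΔJ).
Allowed pairs: 1 of 10.

1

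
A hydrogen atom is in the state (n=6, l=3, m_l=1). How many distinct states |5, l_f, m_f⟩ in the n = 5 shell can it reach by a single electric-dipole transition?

6

E1 requires Δl = ±1, so l_f ∈ {2, 4}; with 0 ≤ l_f ≤ n_f−1 = 4, the allowed l_f values are {2, 4}.
For l_f = 2: m_f ∈ {m_i−1, m_i, m_i+1} ∩ [−2, 2] = {0, 1, 2} → 3 states.
For l_f = 4: m_f ∈ {m_i−1, m_i, m_i+1} ∩ [−4, 4] = {0, 1, 2} → 3 states.
Total: 6.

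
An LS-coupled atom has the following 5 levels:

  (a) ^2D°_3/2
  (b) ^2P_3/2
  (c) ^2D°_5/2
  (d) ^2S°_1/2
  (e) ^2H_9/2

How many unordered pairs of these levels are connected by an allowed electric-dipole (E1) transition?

3

(a)–(b): allowed.
(a)–(c): forbidden (parity).
(a)–(d): forbidden (parity, ΔL).
(a)–(e): forbidden (ΔL, ΔJ).
(b)–(c): allowed.
(b)–(d): allowed.
(b)–(e): forbidden (parity, ΔL, ΔJ).
(c)–(d): forbidden (parity, ΔL, ΔJ).
(c)–(e): forbidden (ΔL, ΔJ).
(d)–(e): forbidden (ΔL, ΔJ).
Allowed pairs: 3 of 10.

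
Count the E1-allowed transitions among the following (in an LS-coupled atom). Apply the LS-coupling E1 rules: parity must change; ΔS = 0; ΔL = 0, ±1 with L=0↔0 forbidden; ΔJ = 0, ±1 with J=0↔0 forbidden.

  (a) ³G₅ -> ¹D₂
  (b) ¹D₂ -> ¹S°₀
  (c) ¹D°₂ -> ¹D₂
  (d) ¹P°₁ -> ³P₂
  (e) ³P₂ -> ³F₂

1

(a) forbidden (parity, ΔS, ΔL, ΔJ fail)
(b) forbidden (ΔL, ΔJ fail)
(c) allowed
(d) forbidden (ΔS fails)
(e) forbidden (parity, ΔL fail)
Total allowed: 1 of 5.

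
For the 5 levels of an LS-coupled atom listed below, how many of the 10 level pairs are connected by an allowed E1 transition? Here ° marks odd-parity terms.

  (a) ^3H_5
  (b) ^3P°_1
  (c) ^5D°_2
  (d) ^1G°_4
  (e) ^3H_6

(a)–(b): forbidden (ΔL, ΔJ).
(a)–(c): forbidden (ΔS, ΔL, ΔJ).
(a)–(d): forbidden (ΔS).
(a)–(e): forbidden (parity).
(b)–(c): forbidden (parity, ΔS).
(b)–(d): forbidden (parity, ΔS, ΔL, ΔJ).
(b)–(e): forbidden (ΔL, ΔJ).
(c)–(d): forbidden (parity, ΔS, ΔL, ΔJ).
(c)–(e): forbidden (ΔS, ΔL, ΔJ).
(d)–(e): forbidden (ΔS, ΔJ).
Allowed pairs: 0 of 10.

0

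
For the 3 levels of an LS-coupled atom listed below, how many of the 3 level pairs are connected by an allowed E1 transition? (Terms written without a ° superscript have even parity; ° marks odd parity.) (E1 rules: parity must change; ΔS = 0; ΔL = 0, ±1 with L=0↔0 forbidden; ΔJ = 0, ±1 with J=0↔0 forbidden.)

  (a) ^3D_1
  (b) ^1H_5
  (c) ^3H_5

(a)–(b): forbidden (parity, ΔS, ΔL, ΔJ).
(a)–(c): forbidden (parity, ΔL, ΔJ).
(b)–(c): forbidden (parity, ΔS).
Allowed pairs: 0 of 3.

0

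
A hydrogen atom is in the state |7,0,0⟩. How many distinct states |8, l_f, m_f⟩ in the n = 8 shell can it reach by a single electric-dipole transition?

E1 requires Δl = ±1, so l_f ∈ {-1, 1}; with 0 ≤ l_f ≤ n_f−1 = 7, the allowed l_f values are {1}.
For l_f = 1: m_f ∈ {m_i−1, m_i, m_i+1} ∩ [−1, 1] = {-1, 0, 1} → 3 states.
Total: 3.

3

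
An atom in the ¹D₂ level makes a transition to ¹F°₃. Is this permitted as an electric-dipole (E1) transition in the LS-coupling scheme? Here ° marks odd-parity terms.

Initial level: S=0, L=2, J=2, parity even. Final level: S=0, L=3, J=3, parity odd.
Parity must change: even → odd — ✓.
ΔS = 0: S: 0 → 0 — ✓.
ΔL = 0, ±1 (not L=0↔0): L: 2 → 3, ΔL = +1 — ✓.
ΔJ = 0, ±1 (not J=0↔0): J: 2 → 3, ΔJ = +1 — ✓.
All four E1 rules are satisfied.

allowed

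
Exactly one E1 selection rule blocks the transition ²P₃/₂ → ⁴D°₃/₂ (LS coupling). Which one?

the ΔS = 0 rule

Initial level: S=1/2, L=1, J=3/2, parity even. Final level: S=3/2, L=2, J=3/2, parity odd.
Parity must change: even → odd — ok.
ΔS = 0: S: 1/2 → 3/2 — fails.
ΔL = 0, ±1 (not L=0↔0): L: 1 → 2, ΔL = +1 — ok.
ΔJ = 0, ±1 (not J=0↔0): J: 3/2 → 3/2, ΔJ = +0 — ok.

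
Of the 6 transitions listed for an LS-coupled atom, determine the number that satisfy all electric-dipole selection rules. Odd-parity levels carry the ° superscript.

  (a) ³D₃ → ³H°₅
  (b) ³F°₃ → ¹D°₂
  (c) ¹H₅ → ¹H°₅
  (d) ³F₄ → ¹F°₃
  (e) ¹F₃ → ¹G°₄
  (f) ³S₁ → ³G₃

2

(a) forbidden (ΔL, ΔJ fail)
(b) forbidden (parity, ΔS fail)
(c) allowed
(d) forbidden (ΔS fails)
(e) allowed
(f) forbidden (parity, ΔL, ΔJ fail)
Total allowed: 2 of 6.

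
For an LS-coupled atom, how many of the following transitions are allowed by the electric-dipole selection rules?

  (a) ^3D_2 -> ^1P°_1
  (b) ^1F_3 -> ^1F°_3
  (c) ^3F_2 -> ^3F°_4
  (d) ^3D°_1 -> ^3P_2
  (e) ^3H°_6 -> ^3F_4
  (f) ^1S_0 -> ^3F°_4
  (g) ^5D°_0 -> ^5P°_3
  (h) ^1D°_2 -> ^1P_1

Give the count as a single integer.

(a) forbidden (ΔS fails)
(b) allowed
(c) forbidden (ΔJ fails)
(d) allowed
(e) forbidden (ΔL, ΔJ fail)
(f) forbidden (ΔS, ΔL, ΔJ fail)
(g) forbidden (parity, ΔJ fail)
(h) allowed
Total allowed: 3 of 8.

3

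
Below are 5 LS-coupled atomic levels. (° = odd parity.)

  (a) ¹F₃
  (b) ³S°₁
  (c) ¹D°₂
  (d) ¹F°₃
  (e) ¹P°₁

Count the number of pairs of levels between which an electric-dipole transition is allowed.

(a)–(b): forbidden (ΔS, ΔL, ΔJ).
(a)–(c): allowed.
(a)–(d): allowed.
(a)–(e): forbidden (ΔL, ΔJ).
(b)–(c): forbidden (parity, ΔS, ΔL).
(b)–(d): forbidden (parity, ΔS, ΔL, ΔJ).
(b)–(e): forbidden (parity, ΔS).
(c)–(d): forbidden (parity).
(c)–(e): forbidden (parity).
(d)–(e): forbidden (parity, ΔL, ΔJ).
Allowed pairs: 2 of 10.

2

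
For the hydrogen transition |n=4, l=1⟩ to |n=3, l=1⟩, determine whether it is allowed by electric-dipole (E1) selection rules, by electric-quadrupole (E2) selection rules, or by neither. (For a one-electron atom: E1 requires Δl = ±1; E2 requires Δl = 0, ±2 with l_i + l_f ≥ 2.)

Δl = 1 − 1 = +0; l_i + l_f = 2.
E1 (Δl = ±1): not satisfied.
E2 (Δl = 0,±2, l_i+l_f ≥ 2): satisfied.

E2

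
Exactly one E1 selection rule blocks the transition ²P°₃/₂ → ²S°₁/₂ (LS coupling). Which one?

Reading off the term symbols: S 1/2→1/2, L 1→0, J 3/2→1/2, parity odd→odd.
Parity must change: odd → odd — violated.
ΔS = 0: S: 1/2 → 1/2 — satisfied.
ΔL = 0, ±1 (not L=0↔0): L: 1 → 0, ΔL = -1 — satisfied.
ΔJ = 0, ±1 (not J=0↔0): J: 3/2 → 1/2, ΔJ = -1 — satisfied.

parity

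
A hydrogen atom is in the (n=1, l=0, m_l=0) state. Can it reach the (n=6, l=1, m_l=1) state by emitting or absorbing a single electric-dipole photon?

allowed

Δl = 1 − 0 = +1; the E1 rule Δl = ±1 is passes.
m_l: 0 → 1 (Δm_l = +1). |Δm_l| ≤ 1 passes.
All E1 selection rules are satisfied.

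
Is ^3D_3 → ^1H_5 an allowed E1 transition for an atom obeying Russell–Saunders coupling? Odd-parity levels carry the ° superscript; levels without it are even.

forbidden

ΔL = 0, ±1 (not L=0↔0): L: 2 → 5, ΔL = +3 — fails.
Parity must change: even → even — fails.
ΔJ = 0, ±1 (not J=0↔0): J: 3 → 5, ΔJ = +2 — fails.
ΔS = 0: S: 1 → 0 — fails.
Rule(s) violated: parity, ΔS, ΔL, ΔJ.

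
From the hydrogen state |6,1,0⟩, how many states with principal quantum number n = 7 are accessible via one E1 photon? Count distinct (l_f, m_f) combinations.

4

E1 requires Δl = ±1, so l_f ∈ {0, 2}; with 0 ≤ l_f ≤ n_f−1 = 6, the allowed l_f values are {0, 2}.
For l_f = 0: m_f ∈ {m_i−1, m_i, m_i+1} ∩ [−0, 0] = {0} → 1 state.
For l_f = 2: m_f ∈ {m_i−1, m_i, m_i+1} ∩ [−2, 2] = {-1, 0, 1} → 3 states.
Total: 4.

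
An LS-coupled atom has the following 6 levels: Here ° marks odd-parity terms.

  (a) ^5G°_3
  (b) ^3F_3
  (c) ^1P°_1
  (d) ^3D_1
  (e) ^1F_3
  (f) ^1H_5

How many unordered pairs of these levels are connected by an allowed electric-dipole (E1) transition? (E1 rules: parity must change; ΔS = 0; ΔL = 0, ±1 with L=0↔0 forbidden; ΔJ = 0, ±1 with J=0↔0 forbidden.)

0

(a)–(b): forbidden (ΔS).
(a)–(c): forbidden (parity, ΔS, ΔL, ΔJ).
(a)–(d): forbidden (ΔS, ΔL, ΔJ).
(a)–(e): forbidden (ΔS).
(a)–(f): forbidden (ΔS, ΔJ).
(b)–(c): forbidden (ΔS, ΔL, ΔJ).
(b)–(d): forbidden (parity, ΔJ).
(b)–(e): forbidden (parity, ΔS).
(b)–(f): forbidden (parity, ΔS, ΔL, ΔJ).
(c)–(d): forbidden (ΔS).
(c)–(e): forbidden (ΔL, ΔJ).
(c)–(f): forbidden (ΔL, ΔJ).
(d)–(e): forbidden (parity, ΔS, ΔJ).
(d)–(f): forbidden (parity, ΔS, ΔL, ΔJ).
(e)–(f): forbidden (parity, ΔL, ΔJ).
Allowed pairs: 0 of 15.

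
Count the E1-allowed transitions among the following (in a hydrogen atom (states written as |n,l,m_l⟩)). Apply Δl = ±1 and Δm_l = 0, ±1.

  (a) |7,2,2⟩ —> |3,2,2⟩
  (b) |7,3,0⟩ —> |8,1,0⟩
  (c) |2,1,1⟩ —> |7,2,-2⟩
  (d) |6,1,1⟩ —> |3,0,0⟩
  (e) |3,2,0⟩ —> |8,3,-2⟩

(a) forbidden — Δl = +0 (E1 requires Δl = ±1)
(b) forbidden — Δl = -2 (E1 requires Δl = ±1)
(c) forbidden — Δm_l = -3 (E1 requires Δm_l = 0, ±1)
(d) allowed
(e) forbidden — Δm_l = -2 (E1 requires Δm_l = 0, ±1)
Total allowed: 1 of 5.

1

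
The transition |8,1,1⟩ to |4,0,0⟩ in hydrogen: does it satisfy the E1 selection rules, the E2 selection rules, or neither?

E1

Δl = 0 − 1 = -1; l_i + l_f = 1.
Δm_l = -1.
E1 (Δl = ±1, |Δm_l| ≤ 1): satisfied.
E2 (Δl = 0,±2, l_i+l_f ≥ 2, |Δm_l| ≤ 2): not satisfied.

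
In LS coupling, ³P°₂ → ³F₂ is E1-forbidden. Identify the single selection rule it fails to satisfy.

Parity must change: odd → even — passes.
ΔS = 0: S: 1 → 1 — passes.
ΔL = 0, ±1 (not L=0↔0): L: 1 → 3, ΔL = +2 — fails.
ΔJ = 0, ±1 (not J=0↔0): J: 2 → 2, ΔJ = +0 — passes.

the ΔL = 0, ±1 rule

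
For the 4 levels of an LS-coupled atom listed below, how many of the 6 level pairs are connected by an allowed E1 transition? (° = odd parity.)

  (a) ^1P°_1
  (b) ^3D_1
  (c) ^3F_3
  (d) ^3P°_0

(a)–(b): forbidden (ΔS).
(a)–(c): forbidden (ΔS, ΔL, ΔJ).
(a)–(d): forbidden (parity, ΔS).
(b)–(c): forbidden (parity, ΔJ).
(b)–(d): allowed.
(c)–(d): forbidden (ΔL, ΔJ).
Allowed pairs: 1 of 6.

1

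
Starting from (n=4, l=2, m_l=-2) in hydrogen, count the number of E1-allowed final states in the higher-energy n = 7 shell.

4

E1 requires Δl = ±1, so l_f ∈ {1, 3}; with 0 ≤ l_f ≤ n_f−1 = 6, the allowed l_f values are {1, 3}.
For l_f = 1: m_f ∈ {m_i−1, m_i, m_i+1} ∩ [−1, 1] = {-1} → 1 state.
For l_f = 3: m_f ∈ {m_i−1, m_i, m_i+1} ∩ [−3, 3] = {-3, -2, -1} → 3 states.
Total: 4.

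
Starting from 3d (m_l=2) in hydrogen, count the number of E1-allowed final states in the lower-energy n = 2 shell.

E1 requires Δl = ±1, so l_f ∈ {1, 3}; with 0 ≤ l_f ≤ n_f−1 = 1, the allowed l_f values are {1}.
For l_f = 1: m_f ∈ {m_i−1, m_i, m_i+1} ∩ [−1, 1] = {1} → 1 state.
Total: 1.

1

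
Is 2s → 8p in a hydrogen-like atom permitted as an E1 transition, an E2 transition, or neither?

Δl = 1 − 0 = +1; l_i + l_f = 1.
E1 (Δl = ±1): satisfied.
E2 (Δl = 0,±2, l_i+l_f ≥ 2): not satisfied.

E1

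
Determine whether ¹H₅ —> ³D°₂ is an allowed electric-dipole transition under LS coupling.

forbidden

Initial level: S=0, L=5, J=5, parity even. Final level: S=1, L=2, J=2, parity odd.
Parity must change: even → odd — passes.
ΔS = 0: S: 0 → 1 — fails.
ΔL = 0, ±1 (not L=0↔0): L: 5 → 2, ΔL = -3 — fails.
ΔJ = 0, ±1 (not J=0↔0): J: 5 → 2, ΔJ = -3 — fails.
Rule(s) violated: ΔS, ΔL, ΔJ.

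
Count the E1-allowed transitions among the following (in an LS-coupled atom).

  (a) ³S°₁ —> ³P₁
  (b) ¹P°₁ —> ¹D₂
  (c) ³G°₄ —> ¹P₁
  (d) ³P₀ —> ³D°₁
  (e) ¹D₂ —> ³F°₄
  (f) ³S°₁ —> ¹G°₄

3

(a) allowed
(b) allowed
(c) forbidden (ΔS, ΔL, ΔJ fail)
(d) allowed
(e) forbidden (ΔS, ΔJ fail)
(f) forbidden (parity, ΔS, ΔL, ΔJ fail)
Total allowed: 3 of 6.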